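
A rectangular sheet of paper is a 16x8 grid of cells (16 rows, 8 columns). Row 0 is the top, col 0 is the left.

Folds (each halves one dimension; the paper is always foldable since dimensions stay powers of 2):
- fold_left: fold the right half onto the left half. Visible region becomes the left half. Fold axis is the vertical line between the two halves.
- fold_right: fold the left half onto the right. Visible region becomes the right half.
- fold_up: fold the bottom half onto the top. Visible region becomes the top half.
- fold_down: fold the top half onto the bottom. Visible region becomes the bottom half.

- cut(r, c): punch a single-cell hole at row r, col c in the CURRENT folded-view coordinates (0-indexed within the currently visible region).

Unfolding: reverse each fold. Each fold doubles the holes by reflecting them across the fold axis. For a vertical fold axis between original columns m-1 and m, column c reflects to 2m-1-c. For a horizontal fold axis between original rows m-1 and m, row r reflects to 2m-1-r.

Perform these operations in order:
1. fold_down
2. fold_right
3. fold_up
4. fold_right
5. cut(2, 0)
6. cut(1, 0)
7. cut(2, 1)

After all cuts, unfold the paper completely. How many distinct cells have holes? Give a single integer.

Op 1 fold_down: fold axis h@8; visible region now rows[8,16) x cols[0,8) = 8x8
Op 2 fold_right: fold axis v@4; visible region now rows[8,16) x cols[4,8) = 8x4
Op 3 fold_up: fold axis h@12; visible region now rows[8,12) x cols[4,8) = 4x4
Op 4 fold_right: fold axis v@6; visible region now rows[8,12) x cols[6,8) = 4x2
Op 5 cut(2, 0): punch at orig (10,6); cuts so far [(10, 6)]; region rows[8,12) x cols[6,8) = 4x2
Op 6 cut(1, 0): punch at orig (9,6); cuts so far [(9, 6), (10, 6)]; region rows[8,12) x cols[6,8) = 4x2
Op 7 cut(2, 1): punch at orig (10,7); cuts so far [(9, 6), (10, 6), (10, 7)]; region rows[8,12) x cols[6,8) = 4x2
Unfold 1 (reflect across v@6): 6 holes -> [(9, 5), (9, 6), (10, 4), (10, 5), (10, 6), (10, 7)]
Unfold 2 (reflect across h@12): 12 holes -> [(9, 5), (9, 6), (10, 4), (10, 5), (10, 6), (10, 7), (13, 4), (13, 5), (13, 6), (13, 7), (14, 5), (14, 6)]
Unfold 3 (reflect across v@4): 24 holes -> [(9, 1), (9, 2), (9, 5), (9, 6), (10, 0), (10, 1), (10, 2), (10, 3), (10, 4), (10, 5), (10, 6), (10, 7), (13, 0), (13, 1), (13, 2), (13, 3), (13, 4), (13, 5), (13, 6), (13, 7), (14, 1), (14, 2), (14, 5), (14, 6)]
Unfold 4 (reflect across h@8): 48 holes -> [(1, 1), (1, 2), (1, 5), (1, 6), (2, 0), (2, 1), (2, 2), (2, 3), (2, 4), (2, 5), (2, 6), (2, 7), (5, 0), (5, 1), (5, 2), (5, 3), (5, 4), (5, 5), (5, 6), (5, 7), (6, 1), (6, 2), (6, 5), (6, 6), (9, 1), (9, 2), (9, 5), (9, 6), (10, 0), (10, 1), (10, 2), (10, 3), (10, 4), (10, 5), (10, 6), (10, 7), (13, 0), (13, 1), (13, 2), (13, 3), (13, 4), (13, 5), (13, 6), (13, 7), (14, 1), (14, 2), (14, 5), (14, 6)]

Answer: 48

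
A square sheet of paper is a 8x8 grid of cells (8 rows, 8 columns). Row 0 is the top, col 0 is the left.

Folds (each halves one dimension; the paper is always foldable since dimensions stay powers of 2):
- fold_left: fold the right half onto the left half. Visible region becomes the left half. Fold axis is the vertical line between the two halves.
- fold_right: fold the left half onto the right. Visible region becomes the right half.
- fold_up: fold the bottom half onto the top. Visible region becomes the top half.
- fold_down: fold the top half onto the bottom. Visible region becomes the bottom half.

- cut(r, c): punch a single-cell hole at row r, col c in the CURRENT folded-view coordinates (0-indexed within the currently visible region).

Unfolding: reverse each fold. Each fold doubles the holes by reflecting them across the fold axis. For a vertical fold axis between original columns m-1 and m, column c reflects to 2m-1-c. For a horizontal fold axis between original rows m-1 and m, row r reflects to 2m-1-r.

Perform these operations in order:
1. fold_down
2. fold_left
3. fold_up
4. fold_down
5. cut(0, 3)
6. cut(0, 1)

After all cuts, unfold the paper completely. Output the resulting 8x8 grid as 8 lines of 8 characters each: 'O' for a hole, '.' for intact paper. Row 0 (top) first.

Op 1 fold_down: fold axis h@4; visible region now rows[4,8) x cols[0,8) = 4x8
Op 2 fold_left: fold axis v@4; visible region now rows[4,8) x cols[0,4) = 4x4
Op 3 fold_up: fold axis h@6; visible region now rows[4,6) x cols[0,4) = 2x4
Op 4 fold_down: fold axis h@5; visible region now rows[5,6) x cols[0,4) = 1x4
Op 5 cut(0, 3): punch at orig (5,3); cuts so far [(5, 3)]; region rows[5,6) x cols[0,4) = 1x4
Op 6 cut(0, 1): punch at orig (5,1); cuts so far [(5, 1), (5, 3)]; region rows[5,6) x cols[0,4) = 1x4
Unfold 1 (reflect across h@5): 4 holes -> [(4, 1), (4, 3), (5, 1), (5, 3)]
Unfold 2 (reflect across h@6): 8 holes -> [(4, 1), (4, 3), (5, 1), (5, 3), (6, 1), (6, 3), (7, 1), (7, 3)]
Unfold 3 (reflect across v@4): 16 holes -> [(4, 1), (4, 3), (4, 4), (4, 6), (5, 1), (5, 3), (5, 4), (5, 6), (6, 1), (6, 3), (6, 4), (6, 6), (7, 1), (7, 3), (7, 4), (7, 6)]
Unfold 4 (reflect across h@4): 32 holes -> [(0, 1), (0, 3), (0, 4), (0, 6), (1, 1), (1, 3), (1, 4), (1, 6), (2, 1), (2, 3), (2, 4), (2, 6), (3, 1), (3, 3), (3, 4), (3, 6), (4, 1), (4, 3), (4, 4), (4, 6), (5, 1), (5, 3), (5, 4), (5, 6), (6, 1), (6, 3), (6, 4), (6, 6), (7, 1), (7, 3), (7, 4), (7, 6)]

Answer: .O.OO.O.
.O.OO.O.
.O.OO.O.
.O.OO.O.
.O.OO.O.
.O.OO.O.
.O.OO.O.
.O.OO.O.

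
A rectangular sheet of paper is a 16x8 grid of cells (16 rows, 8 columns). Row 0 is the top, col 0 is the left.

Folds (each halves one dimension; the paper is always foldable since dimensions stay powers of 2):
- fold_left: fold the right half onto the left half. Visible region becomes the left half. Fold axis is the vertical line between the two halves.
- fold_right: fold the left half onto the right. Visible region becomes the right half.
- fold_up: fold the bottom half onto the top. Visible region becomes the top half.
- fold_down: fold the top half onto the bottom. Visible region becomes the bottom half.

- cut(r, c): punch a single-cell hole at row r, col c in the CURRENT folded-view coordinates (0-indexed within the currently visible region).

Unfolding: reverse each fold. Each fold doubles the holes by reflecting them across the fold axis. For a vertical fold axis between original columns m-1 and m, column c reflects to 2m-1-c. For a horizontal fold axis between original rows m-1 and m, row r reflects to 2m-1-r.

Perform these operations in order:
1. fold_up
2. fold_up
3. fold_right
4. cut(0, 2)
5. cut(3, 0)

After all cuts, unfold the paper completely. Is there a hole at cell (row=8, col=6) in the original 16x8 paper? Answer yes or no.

Op 1 fold_up: fold axis h@8; visible region now rows[0,8) x cols[0,8) = 8x8
Op 2 fold_up: fold axis h@4; visible region now rows[0,4) x cols[0,8) = 4x8
Op 3 fold_right: fold axis v@4; visible region now rows[0,4) x cols[4,8) = 4x4
Op 4 cut(0, 2): punch at orig (0,6); cuts so far [(0, 6)]; region rows[0,4) x cols[4,8) = 4x4
Op 5 cut(3, 0): punch at orig (3,4); cuts so far [(0, 6), (3, 4)]; region rows[0,4) x cols[4,8) = 4x4
Unfold 1 (reflect across v@4): 4 holes -> [(0, 1), (0, 6), (3, 3), (3, 4)]
Unfold 2 (reflect across h@4): 8 holes -> [(0, 1), (0, 6), (3, 3), (3, 4), (4, 3), (4, 4), (7, 1), (7, 6)]
Unfold 3 (reflect across h@8): 16 holes -> [(0, 1), (0, 6), (3, 3), (3, 4), (4, 3), (4, 4), (7, 1), (7, 6), (8, 1), (8, 6), (11, 3), (11, 4), (12, 3), (12, 4), (15, 1), (15, 6)]
Holes: [(0, 1), (0, 6), (3, 3), (3, 4), (4, 3), (4, 4), (7, 1), (7, 6), (8, 1), (8, 6), (11, 3), (11, 4), (12, 3), (12, 4), (15, 1), (15, 6)]

Answer: yes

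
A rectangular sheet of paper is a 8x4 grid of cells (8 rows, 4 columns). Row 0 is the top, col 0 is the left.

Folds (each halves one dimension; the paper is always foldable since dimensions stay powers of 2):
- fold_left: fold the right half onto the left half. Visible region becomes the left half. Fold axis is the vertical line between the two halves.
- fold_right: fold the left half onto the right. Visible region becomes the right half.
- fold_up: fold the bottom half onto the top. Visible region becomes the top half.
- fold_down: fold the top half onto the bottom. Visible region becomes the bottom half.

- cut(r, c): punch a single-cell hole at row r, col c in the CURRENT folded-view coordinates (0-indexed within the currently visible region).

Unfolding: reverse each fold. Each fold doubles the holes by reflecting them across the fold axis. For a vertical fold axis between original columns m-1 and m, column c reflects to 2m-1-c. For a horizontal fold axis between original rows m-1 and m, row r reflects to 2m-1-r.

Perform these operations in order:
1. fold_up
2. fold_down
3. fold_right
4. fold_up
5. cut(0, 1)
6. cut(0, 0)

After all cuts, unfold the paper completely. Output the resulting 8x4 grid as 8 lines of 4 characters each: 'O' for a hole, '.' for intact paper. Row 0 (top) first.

Answer: OOOO
OOOO
OOOO
OOOO
OOOO
OOOO
OOOO
OOOO

Derivation:
Op 1 fold_up: fold axis h@4; visible region now rows[0,4) x cols[0,4) = 4x4
Op 2 fold_down: fold axis h@2; visible region now rows[2,4) x cols[0,4) = 2x4
Op 3 fold_right: fold axis v@2; visible region now rows[2,4) x cols[2,4) = 2x2
Op 4 fold_up: fold axis h@3; visible region now rows[2,3) x cols[2,4) = 1x2
Op 5 cut(0, 1): punch at orig (2,3); cuts so far [(2, 3)]; region rows[2,3) x cols[2,4) = 1x2
Op 6 cut(0, 0): punch at orig (2,2); cuts so far [(2, 2), (2, 3)]; region rows[2,3) x cols[2,4) = 1x2
Unfold 1 (reflect across h@3): 4 holes -> [(2, 2), (2, 3), (3, 2), (3, 3)]
Unfold 2 (reflect across v@2): 8 holes -> [(2, 0), (2, 1), (2, 2), (2, 3), (3, 0), (3, 1), (3, 2), (3, 3)]
Unfold 3 (reflect across h@2): 16 holes -> [(0, 0), (0, 1), (0, 2), (0, 3), (1, 0), (1, 1), (1, 2), (1, 3), (2, 0), (2, 1), (2, 2), (2, 3), (3, 0), (3, 1), (3, 2), (3, 3)]
Unfold 4 (reflect across h@4): 32 holes -> [(0, 0), (0, 1), (0, 2), (0, 3), (1, 0), (1, 1), (1, 2), (1, 3), (2, 0), (2, 1), (2, 2), (2, 3), (3, 0), (3, 1), (3, 2), (3, 3), (4, 0), (4, 1), (4, 2), (4, 3), (5, 0), (5, 1), (5, 2), (5, 3), (6, 0), (6, 1), (6, 2), (6, 3), (7, 0), (7, 1), (7, 2), (7, 3)]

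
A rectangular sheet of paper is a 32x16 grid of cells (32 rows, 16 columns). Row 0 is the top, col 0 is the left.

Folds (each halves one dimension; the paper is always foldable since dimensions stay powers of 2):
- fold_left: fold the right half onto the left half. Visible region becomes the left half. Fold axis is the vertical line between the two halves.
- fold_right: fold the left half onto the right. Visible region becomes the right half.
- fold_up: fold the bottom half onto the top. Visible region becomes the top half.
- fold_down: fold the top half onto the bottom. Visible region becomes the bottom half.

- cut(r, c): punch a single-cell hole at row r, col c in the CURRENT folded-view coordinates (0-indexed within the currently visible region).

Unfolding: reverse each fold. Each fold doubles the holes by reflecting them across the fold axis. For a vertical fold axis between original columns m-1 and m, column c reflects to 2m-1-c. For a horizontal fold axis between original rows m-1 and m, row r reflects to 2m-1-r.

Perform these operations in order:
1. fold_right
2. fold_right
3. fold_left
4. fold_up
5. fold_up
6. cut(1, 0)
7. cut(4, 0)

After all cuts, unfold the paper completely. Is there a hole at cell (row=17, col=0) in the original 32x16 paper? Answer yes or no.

Op 1 fold_right: fold axis v@8; visible region now rows[0,32) x cols[8,16) = 32x8
Op 2 fold_right: fold axis v@12; visible region now rows[0,32) x cols[12,16) = 32x4
Op 3 fold_left: fold axis v@14; visible region now rows[0,32) x cols[12,14) = 32x2
Op 4 fold_up: fold axis h@16; visible region now rows[0,16) x cols[12,14) = 16x2
Op 5 fold_up: fold axis h@8; visible region now rows[0,8) x cols[12,14) = 8x2
Op 6 cut(1, 0): punch at orig (1,12); cuts so far [(1, 12)]; region rows[0,8) x cols[12,14) = 8x2
Op 7 cut(4, 0): punch at orig (4,12); cuts so far [(1, 12), (4, 12)]; region rows[0,8) x cols[12,14) = 8x2
Unfold 1 (reflect across h@8): 4 holes -> [(1, 12), (4, 12), (11, 12), (14, 12)]
Unfold 2 (reflect across h@16): 8 holes -> [(1, 12), (4, 12), (11, 12), (14, 12), (17, 12), (20, 12), (27, 12), (30, 12)]
Unfold 3 (reflect across v@14): 16 holes -> [(1, 12), (1, 15), (4, 12), (4, 15), (11, 12), (11, 15), (14, 12), (14, 15), (17, 12), (17, 15), (20, 12), (20, 15), (27, 12), (27, 15), (30, 12), (30, 15)]
Unfold 4 (reflect across v@12): 32 holes -> [(1, 8), (1, 11), (1, 12), (1, 15), (4, 8), (4, 11), (4, 12), (4, 15), (11, 8), (11, 11), (11, 12), (11, 15), (14, 8), (14, 11), (14, 12), (14, 15), (17, 8), (17, 11), (17, 12), (17, 15), (20, 8), (20, 11), (20, 12), (20, 15), (27, 8), (27, 11), (27, 12), (27, 15), (30, 8), (30, 11), (30, 12), (30, 15)]
Unfold 5 (reflect across v@8): 64 holes -> [(1, 0), (1, 3), (1, 4), (1, 7), (1, 8), (1, 11), (1, 12), (1, 15), (4, 0), (4, 3), (4, 4), (4, 7), (4, 8), (4, 11), (4, 12), (4, 15), (11, 0), (11, 3), (11, 4), (11, 7), (11, 8), (11, 11), (11, 12), (11, 15), (14, 0), (14, 3), (14, 4), (14, 7), (14, 8), (14, 11), (14, 12), (14, 15), (17, 0), (17, 3), (17, 4), (17, 7), (17, 8), (17, 11), (17, 12), (17, 15), (20, 0), (20, 3), (20, 4), (20, 7), (20, 8), (20, 11), (20, 12), (20, 15), (27, 0), (27, 3), (27, 4), (27, 7), (27, 8), (27, 11), (27, 12), (27, 15), (30, 0), (30, 3), (30, 4), (30, 7), (30, 8), (30, 11), (30, 12), (30, 15)]
Holes: [(1, 0), (1, 3), (1, 4), (1, 7), (1, 8), (1, 11), (1, 12), (1, 15), (4, 0), (4, 3), (4, 4), (4, 7), (4, 8), (4, 11), (4, 12), (4, 15), (11, 0), (11, 3), (11, 4), (11, 7), (11, 8), (11, 11), (11, 12), (11, 15), (14, 0), (14, 3), (14, 4), (14, 7), (14, 8), (14, 11), (14, 12), (14, 15), (17, 0), (17, 3), (17, 4), (17, 7), (17, 8), (17, 11), (17, 12), (17, 15), (20, 0), (20, 3), (20, 4), (20, 7), (20, 8), (20, 11), (20, 12), (20, 15), (27, 0), (27, 3), (27, 4), (27, 7), (27, 8), (27, 11), (27, 12), (27, 15), (30, 0), (30, 3), (30, 4), (30, 7), (30, 8), (30, 11), (30, 12), (30, 15)]

Answer: yes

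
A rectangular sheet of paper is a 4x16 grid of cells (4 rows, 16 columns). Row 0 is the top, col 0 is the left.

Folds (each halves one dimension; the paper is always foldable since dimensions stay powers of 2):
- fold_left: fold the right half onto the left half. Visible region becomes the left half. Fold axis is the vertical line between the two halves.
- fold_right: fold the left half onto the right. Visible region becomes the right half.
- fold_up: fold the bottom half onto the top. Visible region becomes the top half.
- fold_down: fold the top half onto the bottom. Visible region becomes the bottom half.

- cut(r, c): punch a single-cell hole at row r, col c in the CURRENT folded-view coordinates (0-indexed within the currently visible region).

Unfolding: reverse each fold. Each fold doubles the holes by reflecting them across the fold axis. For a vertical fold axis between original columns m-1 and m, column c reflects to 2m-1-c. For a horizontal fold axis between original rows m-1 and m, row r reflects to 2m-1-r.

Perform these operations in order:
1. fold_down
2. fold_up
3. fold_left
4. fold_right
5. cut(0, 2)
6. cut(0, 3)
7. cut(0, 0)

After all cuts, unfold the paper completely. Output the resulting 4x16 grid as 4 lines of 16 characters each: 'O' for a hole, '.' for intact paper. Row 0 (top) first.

Op 1 fold_down: fold axis h@2; visible region now rows[2,4) x cols[0,16) = 2x16
Op 2 fold_up: fold axis h@3; visible region now rows[2,3) x cols[0,16) = 1x16
Op 3 fold_left: fold axis v@8; visible region now rows[2,3) x cols[0,8) = 1x8
Op 4 fold_right: fold axis v@4; visible region now rows[2,3) x cols[4,8) = 1x4
Op 5 cut(0, 2): punch at orig (2,6); cuts so far [(2, 6)]; region rows[2,3) x cols[4,8) = 1x4
Op 6 cut(0, 3): punch at orig (2,7); cuts so far [(2, 6), (2, 7)]; region rows[2,3) x cols[4,8) = 1x4
Op 7 cut(0, 0): punch at orig (2,4); cuts so far [(2, 4), (2, 6), (2, 7)]; region rows[2,3) x cols[4,8) = 1x4
Unfold 1 (reflect across v@4): 6 holes -> [(2, 0), (2, 1), (2, 3), (2, 4), (2, 6), (2, 7)]
Unfold 2 (reflect across v@8): 12 holes -> [(2, 0), (2, 1), (2, 3), (2, 4), (2, 6), (2, 7), (2, 8), (2, 9), (2, 11), (2, 12), (2, 14), (2, 15)]
Unfold 3 (reflect across h@3): 24 holes -> [(2, 0), (2, 1), (2, 3), (2, 4), (2, 6), (2, 7), (2, 8), (2, 9), (2, 11), (2, 12), (2, 14), (2, 15), (3, 0), (3, 1), (3, 3), (3, 4), (3, 6), (3, 7), (3, 8), (3, 9), (3, 11), (3, 12), (3, 14), (3, 15)]
Unfold 4 (reflect across h@2): 48 holes -> [(0, 0), (0, 1), (0, 3), (0, 4), (0, 6), (0, 7), (0, 8), (0, 9), (0, 11), (0, 12), (0, 14), (0, 15), (1, 0), (1, 1), (1, 3), (1, 4), (1, 6), (1, 7), (1, 8), (1, 9), (1, 11), (1, 12), (1, 14), (1, 15), (2, 0), (2, 1), (2, 3), (2, 4), (2, 6), (2, 7), (2, 8), (2, 9), (2, 11), (2, 12), (2, 14), (2, 15), (3, 0), (3, 1), (3, 3), (3, 4), (3, 6), (3, 7), (3, 8), (3, 9), (3, 11), (3, 12), (3, 14), (3, 15)]

Answer: OO.OO.OOOO.OO.OO
OO.OO.OOOO.OO.OO
OO.OO.OOOO.OO.OO
OO.OO.OOOO.OO.OO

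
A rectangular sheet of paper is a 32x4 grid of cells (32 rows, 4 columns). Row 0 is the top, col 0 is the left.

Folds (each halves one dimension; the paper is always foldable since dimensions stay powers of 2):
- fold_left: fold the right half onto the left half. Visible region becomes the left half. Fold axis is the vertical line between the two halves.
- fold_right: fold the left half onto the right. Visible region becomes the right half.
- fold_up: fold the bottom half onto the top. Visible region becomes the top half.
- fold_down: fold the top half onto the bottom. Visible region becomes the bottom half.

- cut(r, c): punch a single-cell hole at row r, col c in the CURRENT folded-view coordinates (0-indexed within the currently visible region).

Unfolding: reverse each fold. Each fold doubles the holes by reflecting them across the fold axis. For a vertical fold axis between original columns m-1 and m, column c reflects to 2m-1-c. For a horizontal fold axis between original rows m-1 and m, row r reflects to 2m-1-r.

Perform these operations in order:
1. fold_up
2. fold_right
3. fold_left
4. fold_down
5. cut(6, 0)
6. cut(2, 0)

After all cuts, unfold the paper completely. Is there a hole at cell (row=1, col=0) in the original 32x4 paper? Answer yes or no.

Op 1 fold_up: fold axis h@16; visible region now rows[0,16) x cols[0,4) = 16x4
Op 2 fold_right: fold axis v@2; visible region now rows[0,16) x cols[2,4) = 16x2
Op 3 fold_left: fold axis v@3; visible region now rows[0,16) x cols[2,3) = 16x1
Op 4 fold_down: fold axis h@8; visible region now rows[8,16) x cols[2,3) = 8x1
Op 5 cut(6, 0): punch at orig (14,2); cuts so far [(14, 2)]; region rows[8,16) x cols[2,3) = 8x1
Op 6 cut(2, 0): punch at orig (10,2); cuts so far [(10, 2), (14, 2)]; region rows[8,16) x cols[2,3) = 8x1
Unfold 1 (reflect across h@8): 4 holes -> [(1, 2), (5, 2), (10, 2), (14, 2)]
Unfold 2 (reflect across v@3): 8 holes -> [(1, 2), (1, 3), (5, 2), (5, 3), (10, 2), (10, 3), (14, 2), (14, 3)]
Unfold 3 (reflect across v@2): 16 holes -> [(1, 0), (1, 1), (1, 2), (1, 3), (5, 0), (5, 1), (5, 2), (5, 3), (10, 0), (10, 1), (10, 2), (10, 3), (14, 0), (14, 1), (14, 2), (14, 3)]
Unfold 4 (reflect across h@16): 32 holes -> [(1, 0), (1, 1), (1, 2), (1, 3), (5, 0), (5, 1), (5, 2), (5, 3), (10, 0), (10, 1), (10, 2), (10, 3), (14, 0), (14, 1), (14, 2), (14, 3), (17, 0), (17, 1), (17, 2), (17, 3), (21, 0), (21, 1), (21, 2), (21, 3), (26, 0), (26, 1), (26, 2), (26, 3), (30, 0), (30, 1), (30, 2), (30, 3)]
Holes: [(1, 0), (1, 1), (1, 2), (1, 3), (5, 0), (5, 1), (5, 2), (5, 3), (10, 0), (10, 1), (10, 2), (10, 3), (14, 0), (14, 1), (14, 2), (14, 3), (17, 0), (17, 1), (17, 2), (17, 3), (21, 0), (21, 1), (21, 2), (21, 3), (26, 0), (26, 1), (26, 2), (26, 3), (30, 0), (30, 1), (30, 2), (30, 3)]

Answer: yes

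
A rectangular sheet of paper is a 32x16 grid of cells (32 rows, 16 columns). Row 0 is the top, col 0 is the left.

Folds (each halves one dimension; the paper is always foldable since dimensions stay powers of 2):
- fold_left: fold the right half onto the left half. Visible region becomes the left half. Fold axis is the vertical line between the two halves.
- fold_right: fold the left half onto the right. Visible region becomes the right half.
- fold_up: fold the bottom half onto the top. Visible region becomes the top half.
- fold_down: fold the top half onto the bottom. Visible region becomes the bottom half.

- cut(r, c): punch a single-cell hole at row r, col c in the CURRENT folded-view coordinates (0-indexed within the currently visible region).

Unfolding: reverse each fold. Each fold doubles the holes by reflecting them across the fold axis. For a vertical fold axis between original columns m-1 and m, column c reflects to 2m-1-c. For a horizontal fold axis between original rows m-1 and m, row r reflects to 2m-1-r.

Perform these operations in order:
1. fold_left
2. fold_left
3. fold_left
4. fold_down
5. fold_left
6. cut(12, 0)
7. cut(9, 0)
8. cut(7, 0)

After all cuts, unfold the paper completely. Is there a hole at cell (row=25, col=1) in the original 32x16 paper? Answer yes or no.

Answer: yes

Derivation:
Op 1 fold_left: fold axis v@8; visible region now rows[0,32) x cols[0,8) = 32x8
Op 2 fold_left: fold axis v@4; visible region now rows[0,32) x cols[0,4) = 32x4
Op 3 fold_left: fold axis v@2; visible region now rows[0,32) x cols[0,2) = 32x2
Op 4 fold_down: fold axis h@16; visible region now rows[16,32) x cols[0,2) = 16x2
Op 5 fold_left: fold axis v@1; visible region now rows[16,32) x cols[0,1) = 16x1
Op 6 cut(12, 0): punch at orig (28,0); cuts so far [(28, 0)]; region rows[16,32) x cols[0,1) = 16x1
Op 7 cut(9, 0): punch at orig (25,0); cuts so far [(25, 0), (28, 0)]; region rows[16,32) x cols[0,1) = 16x1
Op 8 cut(7, 0): punch at orig (23,0); cuts so far [(23, 0), (25, 0), (28, 0)]; region rows[16,32) x cols[0,1) = 16x1
Unfold 1 (reflect across v@1): 6 holes -> [(23, 0), (23, 1), (25, 0), (25, 1), (28, 0), (28, 1)]
Unfold 2 (reflect across h@16): 12 holes -> [(3, 0), (3, 1), (6, 0), (6, 1), (8, 0), (8, 1), (23, 0), (23, 1), (25, 0), (25, 1), (28, 0), (28, 1)]
Unfold 3 (reflect across v@2): 24 holes -> [(3, 0), (3, 1), (3, 2), (3, 3), (6, 0), (6, 1), (6, 2), (6, 3), (8, 0), (8, 1), (8, 2), (8, 3), (23, 0), (23, 1), (23, 2), (23, 3), (25, 0), (25, 1), (25, 2), (25, 3), (28, 0), (28, 1), (28, 2), (28, 3)]
Unfold 4 (reflect across v@4): 48 holes -> [(3, 0), (3, 1), (3, 2), (3, 3), (3, 4), (3, 5), (3, 6), (3, 7), (6, 0), (6, 1), (6, 2), (6, 3), (6, 4), (6, 5), (6, 6), (6, 7), (8, 0), (8, 1), (8, 2), (8, 3), (8, 4), (8, 5), (8, 6), (8, 7), (23, 0), (23, 1), (23, 2), (23, 3), (23, 4), (23, 5), (23, 6), (23, 7), (25, 0), (25, 1), (25, 2), (25, 3), (25, 4), (25, 5), (25, 6), (25, 7), (28, 0), (28, 1), (28, 2), (28, 3), (28, 4), (28, 5), (28, 6), (28, 7)]
Unfold 5 (reflect across v@8): 96 holes -> [(3, 0), (3, 1), (3, 2), (3, 3), (3, 4), (3, 5), (3, 6), (3, 7), (3, 8), (3, 9), (3, 10), (3, 11), (3, 12), (3, 13), (3, 14), (3, 15), (6, 0), (6, 1), (6, 2), (6, 3), (6, 4), (6, 5), (6, 6), (6, 7), (6, 8), (6, 9), (6, 10), (6, 11), (6, 12), (6, 13), (6, 14), (6, 15), (8, 0), (8, 1), (8, 2), (8, 3), (8, 4), (8, 5), (8, 6), (8, 7), (8, 8), (8, 9), (8, 10), (8, 11), (8, 12), (8, 13), (8, 14), (8, 15), (23, 0), (23, 1), (23, 2), (23, 3), (23, 4), (23, 5), (23, 6), (23, 7), (23, 8), (23, 9), (23, 10), (23, 11), (23, 12), (23, 13), (23, 14), (23, 15), (25, 0), (25, 1), (25, 2), (25, 3), (25, 4), (25, 5), (25, 6), (25, 7), (25, 8), (25, 9), (25, 10), (25, 11), (25, 12), (25, 13), (25, 14), (25, 15), (28, 0), (28, 1), (28, 2), (28, 3), (28, 4), (28, 5), (28, 6), (28, 7), (28, 8), (28, 9), (28, 10), (28, 11), (28, 12), (28, 13), (28, 14), (28, 15)]
Holes: [(3, 0), (3, 1), (3, 2), (3, 3), (3, 4), (3, 5), (3, 6), (3, 7), (3, 8), (3, 9), (3, 10), (3, 11), (3, 12), (3, 13), (3, 14), (3, 15), (6, 0), (6, 1), (6, 2), (6, 3), (6, 4), (6, 5), (6, 6), (6, 7), (6, 8), (6, 9), (6, 10), (6, 11), (6, 12), (6, 13), (6, 14), (6, 15), (8, 0), (8, 1), (8, 2), (8, 3), (8, 4), (8, 5), (8, 6), (8, 7), (8, 8), (8, 9), (8, 10), (8, 11), (8, 12), (8, 13), (8, 14), (8, 15), (23, 0), (23, 1), (23, 2), (23, 3), (23, 4), (23, 5), (23, 6), (23, 7), (23, 8), (23, 9), (23, 10), (23, 11), (23, 12), (23, 13), (23, 14), (23, 15), (25, 0), (25, 1), (25, 2), (25, 3), (25, 4), (25, 5), (25, 6), (25, 7), (25, 8), (25, 9), (25, 10), (25, 11), (25, 12), (25, 13), (25, 14), (25, 15), (28, 0), (28, 1), (28, 2), (28, 3), (28, 4), (28, 5), (28, 6), (28, 7), (28, 8), (28, 9), (28, 10), (28, 11), (28, 12), (28, 13), (28, 14), (28, 15)]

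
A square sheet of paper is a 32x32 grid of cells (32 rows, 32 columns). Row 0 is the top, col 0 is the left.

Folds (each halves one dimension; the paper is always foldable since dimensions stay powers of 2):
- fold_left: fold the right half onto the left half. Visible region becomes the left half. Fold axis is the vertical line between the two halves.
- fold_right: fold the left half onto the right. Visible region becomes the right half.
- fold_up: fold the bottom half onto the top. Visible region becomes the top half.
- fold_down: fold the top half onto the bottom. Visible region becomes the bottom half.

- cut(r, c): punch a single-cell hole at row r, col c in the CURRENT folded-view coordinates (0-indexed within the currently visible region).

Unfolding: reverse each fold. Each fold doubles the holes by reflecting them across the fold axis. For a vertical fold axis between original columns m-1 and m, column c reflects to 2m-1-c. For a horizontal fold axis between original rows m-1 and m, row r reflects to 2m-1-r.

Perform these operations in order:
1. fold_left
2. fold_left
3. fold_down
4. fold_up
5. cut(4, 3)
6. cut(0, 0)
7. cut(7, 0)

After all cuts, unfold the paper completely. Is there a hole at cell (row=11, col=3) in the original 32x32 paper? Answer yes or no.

Op 1 fold_left: fold axis v@16; visible region now rows[0,32) x cols[0,16) = 32x16
Op 2 fold_left: fold axis v@8; visible region now rows[0,32) x cols[0,8) = 32x8
Op 3 fold_down: fold axis h@16; visible region now rows[16,32) x cols[0,8) = 16x8
Op 4 fold_up: fold axis h@24; visible region now rows[16,24) x cols[0,8) = 8x8
Op 5 cut(4, 3): punch at orig (20,3); cuts so far [(20, 3)]; region rows[16,24) x cols[0,8) = 8x8
Op 6 cut(0, 0): punch at orig (16,0); cuts so far [(16, 0), (20, 3)]; region rows[16,24) x cols[0,8) = 8x8
Op 7 cut(7, 0): punch at orig (23,0); cuts so far [(16, 0), (20, 3), (23, 0)]; region rows[16,24) x cols[0,8) = 8x8
Unfold 1 (reflect across h@24): 6 holes -> [(16, 0), (20, 3), (23, 0), (24, 0), (27, 3), (31, 0)]
Unfold 2 (reflect across h@16): 12 holes -> [(0, 0), (4, 3), (7, 0), (8, 0), (11, 3), (15, 0), (16, 0), (20, 3), (23, 0), (24, 0), (27, 3), (31, 0)]
Unfold 3 (reflect across v@8): 24 holes -> [(0, 0), (0, 15), (4, 3), (4, 12), (7, 0), (7, 15), (8, 0), (8, 15), (11, 3), (11, 12), (15, 0), (15, 15), (16, 0), (16, 15), (20, 3), (20, 12), (23, 0), (23, 15), (24, 0), (24, 15), (27, 3), (27, 12), (31, 0), (31, 15)]
Unfold 4 (reflect across v@16): 48 holes -> [(0, 0), (0, 15), (0, 16), (0, 31), (4, 3), (4, 12), (4, 19), (4, 28), (7, 0), (7, 15), (7, 16), (7, 31), (8, 0), (8, 15), (8, 16), (8, 31), (11, 3), (11, 12), (11, 19), (11, 28), (15, 0), (15, 15), (15, 16), (15, 31), (16, 0), (16, 15), (16, 16), (16, 31), (20, 3), (20, 12), (20, 19), (20, 28), (23, 0), (23, 15), (23, 16), (23, 31), (24, 0), (24, 15), (24, 16), (24, 31), (27, 3), (27, 12), (27, 19), (27, 28), (31, 0), (31, 15), (31, 16), (31, 31)]
Holes: [(0, 0), (0, 15), (0, 16), (0, 31), (4, 3), (4, 12), (4, 19), (4, 28), (7, 0), (7, 15), (7, 16), (7, 31), (8, 0), (8, 15), (8, 16), (8, 31), (11, 3), (11, 12), (11, 19), (11, 28), (15, 0), (15, 15), (15, 16), (15, 31), (16, 0), (16, 15), (16, 16), (16, 31), (20, 3), (20, 12), (20, 19), (20, 28), (23, 0), (23, 15), (23, 16), (23, 31), (24, 0), (24, 15), (24, 16), (24, 31), (27, 3), (27, 12), (27, 19), (27, 28), (31, 0), (31, 15), (31, 16), (31, 31)]

Answer: yes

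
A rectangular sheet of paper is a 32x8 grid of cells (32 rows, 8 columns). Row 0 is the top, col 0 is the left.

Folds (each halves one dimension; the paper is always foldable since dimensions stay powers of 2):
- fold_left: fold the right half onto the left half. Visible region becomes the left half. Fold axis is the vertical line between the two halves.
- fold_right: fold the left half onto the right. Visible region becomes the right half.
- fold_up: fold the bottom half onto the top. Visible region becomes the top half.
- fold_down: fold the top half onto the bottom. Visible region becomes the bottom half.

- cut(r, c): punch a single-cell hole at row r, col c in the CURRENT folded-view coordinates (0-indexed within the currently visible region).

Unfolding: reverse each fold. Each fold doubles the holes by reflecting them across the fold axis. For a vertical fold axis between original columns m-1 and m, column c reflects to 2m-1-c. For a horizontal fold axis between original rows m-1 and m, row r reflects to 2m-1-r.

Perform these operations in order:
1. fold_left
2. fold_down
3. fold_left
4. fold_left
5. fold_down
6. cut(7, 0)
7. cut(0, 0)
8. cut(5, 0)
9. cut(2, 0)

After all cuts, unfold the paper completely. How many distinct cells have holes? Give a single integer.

Answer: 128

Derivation:
Op 1 fold_left: fold axis v@4; visible region now rows[0,32) x cols[0,4) = 32x4
Op 2 fold_down: fold axis h@16; visible region now rows[16,32) x cols[0,4) = 16x4
Op 3 fold_left: fold axis v@2; visible region now rows[16,32) x cols[0,2) = 16x2
Op 4 fold_left: fold axis v@1; visible region now rows[16,32) x cols[0,1) = 16x1
Op 5 fold_down: fold axis h@24; visible region now rows[24,32) x cols[0,1) = 8x1
Op 6 cut(7, 0): punch at orig (31,0); cuts so far [(31, 0)]; region rows[24,32) x cols[0,1) = 8x1
Op 7 cut(0, 0): punch at orig (24,0); cuts so far [(24, 0), (31, 0)]; region rows[24,32) x cols[0,1) = 8x1
Op 8 cut(5, 0): punch at orig (29,0); cuts so far [(24, 0), (29, 0), (31, 0)]; region rows[24,32) x cols[0,1) = 8x1
Op 9 cut(2, 0): punch at orig (26,0); cuts so far [(24, 0), (26, 0), (29, 0), (31, 0)]; region rows[24,32) x cols[0,1) = 8x1
Unfold 1 (reflect across h@24): 8 holes -> [(16, 0), (18, 0), (21, 0), (23, 0), (24, 0), (26, 0), (29, 0), (31, 0)]
Unfold 2 (reflect across v@1): 16 holes -> [(16, 0), (16, 1), (18, 0), (18, 1), (21, 0), (21, 1), (23, 0), (23, 1), (24, 0), (24, 1), (26, 0), (26, 1), (29, 0), (29, 1), (31, 0), (31, 1)]
Unfold 3 (reflect across v@2): 32 holes -> [(16, 0), (16, 1), (16, 2), (16, 3), (18, 0), (18, 1), (18, 2), (18, 3), (21, 0), (21, 1), (21, 2), (21, 3), (23, 0), (23, 1), (23, 2), (23, 3), (24, 0), (24, 1), (24, 2), (24, 3), (26, 0), (26, 1), (26, 2), (26, 3), (29, 0), (29, 1), (29, 2), (29, 3), (31, 0), (31, 1), (31, 2), (31, 3)]
Unfold 4 (reflect across h@16): 64 holes -> [(0, 0), (0, 1), (0, 2), (0, 3), (2, 0), (2, 1), (2, 2), (2, 3), (5, 0), (5, 1), (5, 2), (5, 3), (7, 0), (7, 1), (7, 2), (7, 3), (8, 0), (8, 1), (8, 2), (8, 3), (10, 0), (10, 1), (10, 2), (10, 3), (13, 0), (13, 1), (13, 2), (13, 3), (15, 0), (15, 1), (15, 2), (15, 3), (16, 0), (16, 1), (16, 2), (16, 3), (18, 0), (18, 1), (18, 2), (18, 3), (21, 0), (21, 1), (21, 2), (21, 3), (23, 0), (23, 1), (23, 2), (23, 3), (24, 0), (24, 1), (24, 2), (24, 3), (26, 0), (26, 1), (26, 2), (26, 3), (29, 0), (29, 1), (29, 2), (29, 3), (31, 0), (31, 1), (31, 2), (31, 3)]
Unfold 5 (reflect across v@4): 128 holes -> [(0, 0), (0, 1), (0, 2), (0, 3), (0, 4), (0, 5), (0, 6), (0, 7), (2, 0), (2, 1), (2, 2), (2, 3), (2, 4), (2, 5), (2, 6), (2, 7), (5, 0), (5, 1), (5, 2), (5, 3), (5, 4), (5, 5), (5, 6), (5, 7), (7, 0), (7, 1), (7, 2), (7, 3), (7, 4), (7, 5), (7, 6), (7, 7), (8, 0), (8, 1), (8, 2), (8, 3), (8, 4), (8, 5), (8, 6), (8, 7), (10, 0), (10, 1), (10, 2), (10, 3), (10, 4), (10, 5), (10, 6), (10, 7), (13, 0), (13, 1), (13, 2), (13, 3), (13, 4), (13, 5), (13, 6), (13, 7), (15, 0), (15, 1), (15, 2), (15, 3), (15, 4), (15, 5), (15, 6), (15, 7), (16, 0), (16, 1), (16, 2), (16, 3), (16, 4), (16, 5), (16, 6), (16, 7), (18, 0), (18, 1), (18, 2), (18, 3), (18, 4), (18, 5), (18, 6), (18, 7), (21, 0), (21, 1), (21, 2), (21, 3), (21, 4), (21, 5), (21, 6), (21, 7), (23, 0), (23, 1), (23, 2), (23, 3), (23, 4), (23, 5), (23, 6), (23, 7), (24, 0), (24, 1), (24, 2), (24, 3), (24, 4), (24, 5), (24, 6), (24, 7), (26, 0), (26, 1), (26, 2), (26, 3), (26, 4), (26, 5), (26, 6), (26, 7), (29, 0), (29, 1), (29, 2), (29, 3), (29, 4), (29, 5), (29, 6), (29, 7), (31, 0), (31, 1), (31, 2), (31, 3), (31, 4), (31, 5), (31, 6), (31, 7)]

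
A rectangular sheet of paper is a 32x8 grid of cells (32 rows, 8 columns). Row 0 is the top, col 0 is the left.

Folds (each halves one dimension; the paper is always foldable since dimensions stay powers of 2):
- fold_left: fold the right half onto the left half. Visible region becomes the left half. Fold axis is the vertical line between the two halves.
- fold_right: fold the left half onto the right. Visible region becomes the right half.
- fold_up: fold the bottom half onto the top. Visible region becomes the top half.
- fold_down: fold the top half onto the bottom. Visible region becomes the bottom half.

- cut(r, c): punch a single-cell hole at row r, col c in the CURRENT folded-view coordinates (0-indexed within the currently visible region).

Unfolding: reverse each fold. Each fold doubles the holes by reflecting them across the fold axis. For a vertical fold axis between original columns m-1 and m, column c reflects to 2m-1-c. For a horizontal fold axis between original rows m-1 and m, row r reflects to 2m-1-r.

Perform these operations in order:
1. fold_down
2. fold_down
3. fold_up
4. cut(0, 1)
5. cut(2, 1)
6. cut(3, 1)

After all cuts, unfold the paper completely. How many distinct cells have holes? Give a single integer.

Answer: 24

Derivation:
Op 1 fold_down: fold axis h@16; visible region now rows[16,32) x cols[0,8) = 16x8
Op 2 fold_down: fold axis h@24; visible region now rows[24,32) x cols[0,8) = 8x8
Op 3 fold_up: fold axis h@28; visible region now rows[24,28) x cols[0,8) = 4x8
Op 4 cut(0, 1): punch at orig (24,1); cuts so far [(24, 1)]; region rows[24,28) x cols[0,8) = 4x8
Op 5 cut(2, 1): punch at orig (26,1); cuts so far [(24, 1), (26, 1)]; region rows[24,28) x cols[0,8) = 4x8
Op 6 cut(3, 1): punch at orig (27,1); cuts so far [(24, 1), (26, 1), (27, 1)]; region rows[24,28) x cols[0,8) = 4x8
Unfold 1 (reflect across h@28): 6 holes -> [(24, 1), (26, 1), (27, 1), (28, 1), (29, 1), (31, 1)]
Unfold 2 (reflect across h@24): 12 holes -> [(16, 1), (18, 1), (19, 1), (20, 1), (21, 1), (23, 1), (24, 1), (26, 1), (27, 1), (28, 1), (29, 1), (31, 1)]
Unfold 3 (reflect across h@16): 24 holes -> [(0, 1), (2, 1), (3, 1), (4, 1), (5, 1), (7, 1), (8, 1), (10, 1), (11, 1), (12, 1), (13, 1), (15, 1), (16, 1), (18, 1), (19, 1), (20, 1), (21, 1), (23, 1), (24, 1), (26, 1), (27, 1), (28, 1), (29, 1), (31, 1)]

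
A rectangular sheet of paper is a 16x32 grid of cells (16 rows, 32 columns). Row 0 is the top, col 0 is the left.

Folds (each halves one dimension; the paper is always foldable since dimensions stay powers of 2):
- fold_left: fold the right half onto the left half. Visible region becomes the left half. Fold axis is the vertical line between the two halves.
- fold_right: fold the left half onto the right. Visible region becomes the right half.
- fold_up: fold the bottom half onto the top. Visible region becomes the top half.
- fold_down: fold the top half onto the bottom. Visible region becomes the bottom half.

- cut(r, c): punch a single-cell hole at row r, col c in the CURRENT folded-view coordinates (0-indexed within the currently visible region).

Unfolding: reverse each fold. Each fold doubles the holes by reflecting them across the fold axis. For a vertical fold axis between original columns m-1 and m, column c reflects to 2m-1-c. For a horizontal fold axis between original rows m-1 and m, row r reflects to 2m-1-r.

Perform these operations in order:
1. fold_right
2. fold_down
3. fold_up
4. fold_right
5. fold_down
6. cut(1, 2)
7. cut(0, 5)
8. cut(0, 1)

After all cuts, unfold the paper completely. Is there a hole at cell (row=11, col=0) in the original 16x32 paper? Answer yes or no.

Answer: no

Derivation:
Op 1 fold_right: fold axis v@16; visible region now rows[0,16) x cols[16,32) = 16x16
Op 2 fold_down: fold axis h@8; visible region now rows[8,16) x cols[16,32) = 8x16
Op 3 fold_up: fold axis h@12; visible region now rows[8,12) x cols[16,32) = 4x16
Op 4 fold_right: fold axis v@24; visible region now rows[8,12) x cols[24,32) = 4x8
Op 5 fold_down: fold axis h@10; visible region now rows[10,12) x cols[24,32) = 2x8
Op 6 cut(1, 2): punch at orig (11,26); cuts so far [(11, 26)]; region rows[10,12) x cols[24,32) = 2x8
Op 7 cut(0, 5): punch at orig (10,29); cuts so far [(10, 29), (11, 26)]; region rows[10,12) x cols[24,32) = 2x8
Op 8 cut(0, 1): punch at orig (10,25); cuts so far [(10, 25), (10, 29), (11, 26)]; region rows[10,12) x cols[24,32) = 2x8
Unfold 1 (reflect across h@10): 6 holes -> [(8, 26), (9, 25), (9, 29), (10, 25), (10, 29), (11, 26)]
Unfold 2 (reflect across v@24): 12 holes -> [(8, 21), (8, 26), (9, 18), (9, 22), (9, 25), (9, 29), (10, 18), (10, 22), (10, 25), (10, 29), (11, 21), (11, 26)]
Unfold 3 (reflect across h@12): 24 holes -> [(8, 21), (8, 26), (9, 18), (9, 22), (9, 25), (9, 29), (10, 18), (10, 22), (10, 25), (10, 29), (11, 21), (11, 26), (12, 21), (12, 26), (13, 18), (13, 22), (13, 25), (13, 29), (14, 18), (14, 22), (14, 25), (14, 29), (15, 21), (15, 26)]
Unfold 4 (reflect across h@8): 48 holes -> [(0, 21), (0, 26), (1, 18), (1, 22), (1, 25), (1, 29), (2, 18), (2, 22), (2, 25), (2, 29), (3, 21), (3, 26), (4, 21), (4, 26), (5, 18), (5, 22), (5, 25), (5, 29), (6, 18), (6, 22), (6, 25), (6, 29), (7, 21), (7, 26), (8, 21), (8, 26), (9, 18), (9, 22), (9, 25), (9, 29), (10, 18), (10, 22), (10, 25), (10, 29), (11, 21), (11, 26), (12, 21), (12, 26), (13, 18), (13, 22), (13, 25), (13, 29), (14, 18), (14, 22), (14, 25), (14, 29), (15, 21), (15, 26)]
Unfold 5 (reflect across v@16): 96 holes -> [(0, 5), (0, 10), (0, 21), (0, 26), (1, 2), (1, 6), (1, 9), (1, 13), (1, 18), (1, 22), (1, 25), (1, 29), (2, 2), (2, 6), (2, 9), (2, 13), (2, 18), (2, 22), (2, 25), (2, 29), (3, 5), (3, 10), (3, 21), (3, 26), (4, 5), (4, 10), (4, 21), (4, 26), (5, 2), (5, 6), (5, 9), (5, 13), (5, 18), (5, 22), (5, 25), (5, 29), (6, 2), (6, 6), (6, 9), (6, 13), (6, 18), (6, 22), (6, 25), (6, 29), (7, 5), (7, 10), (7, 21), (7, 26), (8, 5), (8, 10), (8, 21), (8, 26), (9, 2), (9, 6), (9, 9), (9, 13), (9, 18), (9, 22), (9, 25), (9, 29), (10, 2), (10, 6), (10, 9), (10, 13), (10, 18), (10, 22), (10, 25), (10, 29), (11, 5), (11, 10), (11, 21), (11, 26), (12, 5), (12, 10), (12, 21), (12, 26), (13, 2), (13, 6), (13, 9), (13, 13), (13, 18), (13, 22), (13, 25), (13, 29), (14, 2), (14, 6), (14, 9), (14, 13), (14, 18), (14, 22), (14, 25), (14, 29), (15, 5), (15, 10), (15, 21), (15, 26)]
Holes: [(0, 5), (0, 10), (0, 21), (0, 26), (1, 2), (1, 6), (1, 9), (1, 13), (1, 18), (1, 22), (1, 25), (1, 29), (2, 2), (2, 6), (2, 9), (2, 13), (2, 18), (2, 22), (2, 25), (2, 29), (3, 5), (3, 10), (3, 21), (3, 26), (4, 5), (4, 10), (4, 21), (4, 26), (5, 2), (5, 6), (5, 9), (5, 13), (5, 18), (5, 22), (5, 25), (5, 29), (6, 2), (6, 6), (6, 9), (6, 13), (6, 18), (6, 22), (6, 25), (6, 29), (7, 5), (7, 10), (7, 21), (7, 26), (8, 5), (8, 10), (8, 21), (8, 26), (9, 2), (9, 6), (9, 9), (9, 13), (9, 18), (9, 22), (9, 25), (9, 29), (10, 2), (10, 6), (10, 9), (10, 13), (10, 18), (10, 22), (10, 25), (10, 29), (11, 5), (11, 10), (11, 21), (11, 26), (12, 5), (12, 10), (12, 21), (12, 26), (13, 2), (13, 6), (13, 9), (13, 13), (13, 18), (13, 22), (13, 25), (13, 29), (14, 2), (14, 6), (14, 9), (14, 13), (14, 18), (14, 22), (14, 25), (14, 29), (15, 5), (15, 10), (15, 21), (15, 26)]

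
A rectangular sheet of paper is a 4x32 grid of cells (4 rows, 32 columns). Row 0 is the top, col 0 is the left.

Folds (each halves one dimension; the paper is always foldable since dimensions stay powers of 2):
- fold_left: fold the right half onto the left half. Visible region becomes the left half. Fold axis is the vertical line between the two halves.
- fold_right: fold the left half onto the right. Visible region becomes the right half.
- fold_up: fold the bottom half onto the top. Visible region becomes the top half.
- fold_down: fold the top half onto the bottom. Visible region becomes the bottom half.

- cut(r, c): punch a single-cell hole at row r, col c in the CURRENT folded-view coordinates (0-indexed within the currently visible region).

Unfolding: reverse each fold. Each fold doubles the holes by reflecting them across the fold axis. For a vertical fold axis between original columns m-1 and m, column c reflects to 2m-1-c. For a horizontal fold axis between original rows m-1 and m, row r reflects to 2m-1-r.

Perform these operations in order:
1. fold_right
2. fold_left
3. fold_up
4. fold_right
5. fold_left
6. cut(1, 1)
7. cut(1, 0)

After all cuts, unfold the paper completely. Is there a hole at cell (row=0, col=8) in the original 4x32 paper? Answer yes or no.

Op 1 fold_right: fold axis v@16; visible region now rows[0,4) x cols[16,32) = 4x16
Op 2 fold_left: fold axis v@24; visible region now rows[0,4) x cols[16,24) = 4x8
Op 3 fold_up: fold axis h@2; visible region now rows[0,2) x cols[16,24) = 2x8
Op 4 fold_right: fold axis v@20; visible region now rows[0,2) x cols[20,24) = 2x4
Op 5 fold_left: fold axis v@22; visible region now rows[0,2) x cols[20,22) = 2x2
Op 6 cut(1, 1): punch at orig (1,21); cuts so far [(1, 21)]; region rows[0,2) x cols[20,22) = 2x2
Op 7 cut(1, 0): punch at orig (1,20); cuts so far [(1, 20), (1, 21)]; region rows[0,2) x cols[20,22) = 2x2
Unfold 1 (reflect across v@22): 4 holes -> [(1, 20), (1, 21), (1, 22), (1, 23)]
Unfold 2 (reflect across v@20): 8 holes -> [(1, 16), (1, 17), (1, 18), (1, 19), (1, 20), (1, 21), (1, 22), (1, 23)]
Unfold 3 (reflect across h@2): 16 holes -> [(1, 16), (1, 17), (1, 18), (1, 19), (1, 20), (1, 21), (1, 22), (1, 23), (2, 16), (2, 17), (2, 18), (2, 19), (2, 20), (2, 21), (2, 22), (2, 23)]
Unfold 4 (reflect across v@24): 32 holes -> [(1, 16), (1, 17), (1, 18), (1, 19), (1, 20), (1, 21), (1, 22), (1, 23), (1, 24), (1, 25), (1, 26), (1, 27), (1, 28), (1, 29), (1, 30), (1, 31), (2, 16), (2, 17), (2, 18), (2, 19), (2, 20), (2, 21), (2, 22), (2, 23), (2, 24), (2, 25), (2, 26), (2, 27), (2, 28), (2, 29), (2, 30), (2, 31)]
Unfold 5 (reflect across v@16): 64 holes -> [(1, 0), (1, 1), (1, 2), (1, 3), (1, 4), (1, 5), (1, 6), (1, 7), (1, 8), (1, 9), (1, 10), (1, 11), (1, 12), (1, 13), (1, 14), (1, 15), (1, 16), (1, 17), (1, 18), (1, 19), (1, 20), (1, 21), (1, 22), (1, 23), (1, 24), (1, 25), (1, 26), (1, 27), (1, 28), (1, 29), (1, 30), (1, 31), (2, 0), (2, 1), (2, 2), (2, 3), (2, 4), (2, 5), (2, 6), (2, 7), (2, 8), (2, 9), (2, 10), (2, 11), (2, 12), (2, 13), (2, 14), (2, 15), (2, 16), (2, 17), (2, 18), (2, 19), (2, 20), (2, 21), (2, 22), (2, 23), (2, 24), (2, 25), (2, 26), (2, 27), (2, 28), (2, 29), (2, 30), (2, 31)]
Holes: [(1, 0), (1, 1), (1, 2), (1, 3), (1, 4), (1, 5), (1, 6), (1, 7), (1, 8), (1, 9), (1, 10), (1, 11), (1, 12), (1, 13), (1, 14), (1, 15), (1, 16), (1, 17), (1, 18), (1, 19), (1, 20), (1, 21), (1, 22), (1, 23), (1, 24), (1, 25), (1, 26), (1, 27), (1, 28), (1, 29), (1, 30), (1, 31), (2, 0), (2, 1), (2, 2), (2, 3), (2, 4), (2, 5), (2, 6), (2, 7), (2, 8), (2, 9), (2, 10), (2, 11), (2, 12), (2, 13), (2, 14), (2, 15), (2, 16), (2, 17), (2, 18), (2, 19), (2, 20), (2, 21), (2, 22), (2, 23), (2, 24), (2, 25), (2, 26), (2, 27), (2, 28), (2, 29), (2, 30), (2, 31)]

Answer: no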